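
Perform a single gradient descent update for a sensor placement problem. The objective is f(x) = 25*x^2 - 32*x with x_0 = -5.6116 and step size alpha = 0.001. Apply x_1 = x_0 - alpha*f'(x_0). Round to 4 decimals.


We compute the gradient at x_0 and apply the update.
f'(x) = 50*x - 32
f'(-5.6116) = 50*-5.6116 - 32 = -312.58
x_1 = -5.6116 - 0.001*-312.58 = -5.299


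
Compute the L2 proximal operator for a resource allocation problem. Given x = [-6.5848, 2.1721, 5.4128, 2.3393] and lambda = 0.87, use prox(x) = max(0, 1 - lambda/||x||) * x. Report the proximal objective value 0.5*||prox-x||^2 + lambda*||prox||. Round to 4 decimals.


Step 1: Compute ||x||.
||x|| = 9.1021
Step 2: Compute scaling factor.
scale = max(0, 1 - 0.87/9.1021) = 0.9044
Step 3: prox(x) = [-5.9554, 1.9645, 4.8954, 2.1157]
||prox(x)|| = 8.2321
Step 4: Proximal objective.
0.5*||prox-x||^2 = 0.3785
lambda*||prox|| = 7.1619
Total = 7.5404


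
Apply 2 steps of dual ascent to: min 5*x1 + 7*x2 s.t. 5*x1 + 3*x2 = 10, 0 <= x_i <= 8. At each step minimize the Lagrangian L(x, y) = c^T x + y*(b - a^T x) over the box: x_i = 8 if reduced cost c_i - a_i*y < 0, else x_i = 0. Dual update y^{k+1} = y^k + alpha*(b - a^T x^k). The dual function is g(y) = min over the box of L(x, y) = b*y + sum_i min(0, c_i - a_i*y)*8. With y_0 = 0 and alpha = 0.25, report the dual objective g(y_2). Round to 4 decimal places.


Dual ascent for LP: min 5*x1 + 7*x2, 5*x1 + 3*x2 = 10, 0 <= x_i <= 8
Step 1: y^k = 0.0, reduced costs: (5.0, 7.0)
  x^k = (0.0, 0.0), subgradient = b - a^T x = 10.0
  y^{k+1} = 0.0 + 0.25*10.0 = 2.5
Step 2: y^k = 2.5, reduced costs: (-7.5, -0.5)
  x^k = (8.0, 8.0), subgradient = b - a^T x = -54.0
  y^{k+1} = 2.5 + 0.25*-54.0 = -11.0
Dual objective at y_2 = -11.0: reduced costs (60.0, 40.0), box minimizer x = (0.0, 0.0)
g(y_2) = b*y + (c1 - a1*y)*x1 + (c2 - a2*y)*x2 = 10*(-11.0) + 60.0*0.0 + 40.0*0.0 = -110.0 + 0.0 + 0.0 = -110.0


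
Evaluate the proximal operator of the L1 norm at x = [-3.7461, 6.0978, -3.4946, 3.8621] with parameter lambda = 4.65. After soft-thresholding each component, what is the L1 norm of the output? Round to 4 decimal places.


Soft-thresholding with lambda = 4.65:
prox(-3.7461) = sign(-3.7461)*max(|-3.7461| - 4.65, 0) = 0.0
prox(6.0978) = sign(6.0978)*max(|6.0978| - 4.65, 0) = 1.4478
prox(-3.4946) = sign(-3.4946)*max(|-3.4946| - 4.65, 0) = 0.0
prox(3.8621) = sign(3.8621)*max(|3.8621| - 4.65, 0) = 0.0
prox(x) = [0.0, 1.4478, 0.0, 0.0]
||prox(x)||_1 = 0.0 + 1.4478 + 0.0 + 0.0 = 1.4478


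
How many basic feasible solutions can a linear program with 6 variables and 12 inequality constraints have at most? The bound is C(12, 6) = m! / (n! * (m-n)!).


Each vertex corresponds to some choice of n active constraints out of m, so the number of vertices is at most C(m, n) = m! / (n!(m-n)!).
m = 12, n = 6
Numerator: 12 * 11 * 10 * 9 * 8 * 7
Denominator: 6! = 720
C(12, 6) = 924


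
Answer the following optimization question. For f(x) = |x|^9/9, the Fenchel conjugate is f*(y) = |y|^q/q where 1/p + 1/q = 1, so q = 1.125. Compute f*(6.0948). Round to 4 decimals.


The conjugate exponent q satisfies 1/p + 1/q = 1.
p = 9, so q = 9/(9 - 1) = 1.125
|y|^q = 6.0948^1.125 = 7.6398
f*(6.0948) = 7.6398 / 1.125 = 6.7909


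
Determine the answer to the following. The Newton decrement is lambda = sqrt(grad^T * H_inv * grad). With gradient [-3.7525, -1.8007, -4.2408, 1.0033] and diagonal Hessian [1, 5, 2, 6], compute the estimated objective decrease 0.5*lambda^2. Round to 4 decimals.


Step 1: H is diagonal, so H^(-1) * g = [-3.7525, -0.3601, -2.1204, 0.1672].
Step 2: g^T H^(-1) g = sum_i g_i^2 / H_ii
  = (-3.7525)^2/1 + (-1.8007)^2/5 + (-4.2408)^2/2 + (1.0033)^2/6
  = 14.0813 + 0.6485 + 8.9922 + 0.1678 = 23.8897
Step 3: Objective decrease = 0.5 * g^T H^(-1) g = 11.9449


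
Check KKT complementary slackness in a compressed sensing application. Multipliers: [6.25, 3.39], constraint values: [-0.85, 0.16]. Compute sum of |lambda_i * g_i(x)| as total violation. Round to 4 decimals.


KKT complementary slackness check:
lambda_1 * g_1 = 6.25 * -0.85 = -5.3125
lambda_2 * g_2 = 3.39 * 0.16 = 0.5424
Total violation = 5.3125 + 0.5424 = 5.8549


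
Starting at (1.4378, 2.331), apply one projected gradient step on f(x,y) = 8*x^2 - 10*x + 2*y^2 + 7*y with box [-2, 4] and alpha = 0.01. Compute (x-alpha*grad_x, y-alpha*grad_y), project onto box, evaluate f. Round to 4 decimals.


Step 1: Compute gradient at (1.4378, 2.331).
grad_x = 2*8*1.4378 - 10 = 13.0048
grad_y = 2*2*2.331 + 7 = 16.324
Step 2: Gradient step.
x_raw = 1.4378 - 0.01*13.0048 = 1.3078
y_raw = 2.331 - 0.01*16.324 = 2.1678
Step 3: Project onto [-2, 4].
x_proj = clip(1.3078) = 1.3078
y_proj = clip(2.1678) = 2.1678
Step 4: Evaluate f.
f(1.3078, 2.1678) = 25.1769


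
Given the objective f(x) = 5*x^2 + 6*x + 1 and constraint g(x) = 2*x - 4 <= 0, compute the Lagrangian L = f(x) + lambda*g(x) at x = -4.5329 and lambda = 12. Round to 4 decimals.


Step 1: Evaluate f(x).
f(-4.5329) = 5*(-4.5329)^2 + 6*(-4.5329) + 1 = 76.5385
Step 2: Evaluate g(x).
g(-4.5329) = 2*-4.5329 - 4 = -13.0658
Step 3: Compute Lagrangian.
L = 76.5385 + 12*-13.0658 = -80.2511


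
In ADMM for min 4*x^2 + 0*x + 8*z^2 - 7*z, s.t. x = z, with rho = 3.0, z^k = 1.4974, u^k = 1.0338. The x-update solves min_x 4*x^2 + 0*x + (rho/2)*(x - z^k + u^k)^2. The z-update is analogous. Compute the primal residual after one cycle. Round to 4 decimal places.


ADMM iteration with rho = 3.0, z^k = 1.4974, u^k = 1.0338
Step 1: x-update.
Minimize 4*x^2 + 0*x + (3.0/2)*(x - 1.4974 + 1.0338)^2
FOC: (2*4 + 3.0)*x = 0 + 3.0*(1.4974 - 1.0338)
x^{k+1} = 0.1264
Step 2: z-update.
Minimize 8*z^2 - 7*z + (3.0/2)*(0.1264 - z + 1.0338)^2
FOC: (2*8 + 3.0)*z = 7 + 3.0*(0.1264 + 1.0338)
z^{k+1} = 0.5516
Step 3: u-update.
u^{k+1} = 1.0338 + 0.1264 - 0.5516 = 0.6086
Step 4: Primal residual = |0.1264 - 0.5516| = 0.4252


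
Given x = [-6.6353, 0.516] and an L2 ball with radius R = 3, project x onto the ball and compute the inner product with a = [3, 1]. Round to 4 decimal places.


Step 1: Compute ||x|| (intermediates to 6 decimals).
||x|| = sqrt((-6.6353)^2 + 0.516^2) = 6.655333
Step 2: Project.
Since ||x|| > R, scale = R/||x|| = 3/6.655333 = 0.450766, proj(x) = scale * x
proj(x) = [-2.990968, 0.232595]
Step 3: Dot product.
a^T * proj(x) = 3*(-2.990968) + 1*0.232595 = -8.7403


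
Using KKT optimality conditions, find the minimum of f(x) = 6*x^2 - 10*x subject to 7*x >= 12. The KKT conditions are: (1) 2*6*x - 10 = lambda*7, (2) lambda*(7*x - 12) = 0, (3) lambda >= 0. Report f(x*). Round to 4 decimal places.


Step 1: Try lambda = 0 (constraint inactive).
x_unc = 10/(2*6) = 0.8333
Check: 7*0.8333 = 5.8331 < 12 -- violated!
Step 2: Constraint must be active: 7*x = 12
x* = 12/7 = 1.7143 (rounded; the exact value 12/7 is used below)
lambda = (2*6*(12/7) - 10)/7 = 1.5102
Step 3: Compute optimal value.
f(x*) = 6*(12/7)^2 - 10*(12/7) = 0.4898


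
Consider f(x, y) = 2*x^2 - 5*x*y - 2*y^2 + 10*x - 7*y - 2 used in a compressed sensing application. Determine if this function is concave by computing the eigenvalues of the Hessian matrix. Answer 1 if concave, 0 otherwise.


The Hessian of f(x,y) = 2*x^2 - 5*x*y - 2*y^2 + 10*x - 7*y - 2 is:
H = [[4, -5], [-5, -4]]
Trace = 4 - 4 = 0
Determinant = 4*-4 - (-5)^2 = -41
Discriminant = (0)^2 - 4*-41 = 164.0
Eigenvalues: lambda_1 = -6.4031, lambda_2 = 6.4031
The function is not concave.

0


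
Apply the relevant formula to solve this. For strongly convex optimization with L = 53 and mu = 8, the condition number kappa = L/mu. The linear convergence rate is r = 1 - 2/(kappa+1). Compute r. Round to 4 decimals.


Step 1: Compute the condition number.
kappa = L/mu = 53/8 = 6.625
Step 2: Compute the convergence rate.
r = 1 - 2/(kappa + 1) = 1 - 2*mu/(L + mu) = (L - mu)/(L + mu) = 45/61 = 0.7377


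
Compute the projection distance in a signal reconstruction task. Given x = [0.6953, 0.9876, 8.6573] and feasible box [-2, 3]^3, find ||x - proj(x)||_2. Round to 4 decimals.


Project each component onto [-2, 3].
clip(0.6953) = 0.6953, clip(0.9876) = 0.9876, clip(8.6573) = 3.0
Projection = [0.6953, 0.9876, 3.0]
Squared diffs: [0.0, 0.0, 32.005]
Distance = sqrt(32.005) = 5.6573


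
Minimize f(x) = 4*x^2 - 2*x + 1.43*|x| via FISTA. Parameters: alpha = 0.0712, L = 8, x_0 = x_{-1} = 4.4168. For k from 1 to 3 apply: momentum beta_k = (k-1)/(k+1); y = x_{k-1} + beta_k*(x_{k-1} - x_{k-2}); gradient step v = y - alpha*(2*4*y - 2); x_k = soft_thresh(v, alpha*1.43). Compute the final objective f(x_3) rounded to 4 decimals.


FISTA on f(x) = 4*x^2 - 2*x + 1.43*|x|
L = 8, alpha = 0.0712
Iteration 1: beta = 0.0, y = 4.4168 + 0.0*(4.4168 - 4.4168) = 4.4168
  grad(y) = 33.3344, v = y - alpha*grad = 2.0434
  prox(v) = soft_thresh(2.0434, 0.1018) = 1.9416
Iteration 2: beta = 0.3333, y = 1.9416 + 0.3333*(1.9416 - 4.4168) = 1.1165
  grad(y) = 6.932, v = y - alpha*grad = 0.6229
  prox(v) = soft_thresh(0.6229, 0.1018) = 0.5211
Iteration 3: beta = 0.5, y = 0.5211 + 0.5*(0.5211 - 1.9416) = -0.1891
  grad(y) = -3.5128, v = y - alpha*grad = 0.061
  prox(v) = soft_thresh(0.061, 0.1018) = 0.0
f(x_3) = 4*0.0^2 - 2*0.0 + 1.43*|0.0| = 0.0


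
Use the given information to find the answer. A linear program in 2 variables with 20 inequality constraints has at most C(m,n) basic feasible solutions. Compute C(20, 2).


Each vertex corresponds to some choice of n active constraints out of m, so the number of vertices is at most C(m, n) = m! / (n!(m-n)!).
m = 20, n = 2
Numerator: 20 * 19
Denominator: 2! = 2
C(20, 2) = 190


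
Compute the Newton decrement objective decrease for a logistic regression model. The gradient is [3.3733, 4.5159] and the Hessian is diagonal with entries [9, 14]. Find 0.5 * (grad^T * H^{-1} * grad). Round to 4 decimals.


Step 1: H is diagonal, so H^(-1) * g = [0.3748, 0.3226].
Step 2: g^T H^(-1) g = sum_i g_i^2 / H_ii
  = (3.3733)^2/9 + (4.5159)^2/14
  = 1.2644 + 1.4567 = 2.721
Step 3: Objective decrease = 0.5 * g^T H^(-1) g = 1.3605


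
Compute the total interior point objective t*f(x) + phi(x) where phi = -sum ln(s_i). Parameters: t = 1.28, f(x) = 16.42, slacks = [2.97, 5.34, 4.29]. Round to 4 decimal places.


Step 1: Compute log-barrier.
ln values: [1.0886, 1.6752, 1.4563]
phi = -(1.0886 + 1.6752 + 1.4563) = -4.2201
Step 2: Compute augmented objective.
t*f(x) = 1.28*16.42 = 21.0176
Total = 21.0176 - 4.2201 = 16.7975


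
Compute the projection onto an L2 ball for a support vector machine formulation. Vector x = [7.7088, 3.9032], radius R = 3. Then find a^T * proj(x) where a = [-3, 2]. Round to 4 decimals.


Step 1: Compute ||x|| (intermediates to 6 decimals).
||x|| = sqrt(7.7088^2 + 3.9032^2) = 8.640635
Step 2: Project.
Since ||x|| > R, scale = R/||x|| = 3/8.640635 = 0.347197, proj(x) = scale * x
proj(x) = [2.676472, 1.355179]
Step 3: Dot product.
a^T * proj(x) = -3*2.676472 + 2*1.355179 = -5.3191


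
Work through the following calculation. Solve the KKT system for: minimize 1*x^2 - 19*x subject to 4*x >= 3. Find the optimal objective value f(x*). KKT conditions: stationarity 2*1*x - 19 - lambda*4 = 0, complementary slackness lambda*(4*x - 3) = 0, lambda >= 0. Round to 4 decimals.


Step 1: Try lambda = 0 (constraint inactive).
Stationarity: 2*1*x - 19 = 0
x* = 19/(2*1) = 9.5
Check constraint: 4*9.5 = 38.0 >= 3 -- satisfied.
Step 2: Compute optimal value.
f(x*) = 1*9.5^2 - 19*9.5 = -90.25


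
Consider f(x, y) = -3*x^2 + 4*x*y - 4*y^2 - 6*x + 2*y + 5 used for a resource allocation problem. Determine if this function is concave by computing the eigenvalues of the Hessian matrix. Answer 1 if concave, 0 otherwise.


The Hessian of f(x,y) = -3*x^2 + 4*x*y - 4*y^2 - 6*x + 2*y + 5 is:
H = [[-6, 4], [4, -8]]
Trace = -6 - 8 = -14
Determinant = -6*-8 - (4)^2 = 32
Discriminant = (-14)^2 - 4*32 = 68.0
Eigenvalues: lambda_1 = -11.1231, lambda_2 = -2.8769
The function is concave.

1


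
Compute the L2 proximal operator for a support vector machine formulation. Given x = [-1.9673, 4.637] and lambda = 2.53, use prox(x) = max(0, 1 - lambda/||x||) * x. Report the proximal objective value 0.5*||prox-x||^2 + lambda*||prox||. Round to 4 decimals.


Step 1: Compute ||x||.
||x|| = 5.0371
Step 2: Compute scaling factor.
scale = max(0, 1 - 2.53/5.0371) = 0.4977
Step 3: prox(x) = [-0.9792, 2.3079]
||prox(x)|| = 2.5071
Step 4: Proximal objective.
0.5*||prox-x||^2 = 3.2005
lambda*||prox|| = 6.343
Total = 9.5433


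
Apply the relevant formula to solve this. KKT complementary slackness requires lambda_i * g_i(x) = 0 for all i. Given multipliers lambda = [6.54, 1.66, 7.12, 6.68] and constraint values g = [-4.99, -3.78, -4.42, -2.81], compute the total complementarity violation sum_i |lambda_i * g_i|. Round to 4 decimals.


KKT complementary slackness check:
lambda_1 * g_1 = 6.54 * -4.99 = -32.6346
lambda_2 * g_2 = 1.66 * -3.78 = -6.2748
lambda_3 * g_3 = 7.12 * -4.42 = -31.4704
lambda_4 * g_4 = 6.68 * -2.81 = -18.7708
Total violation = 32.6346 + 6.2748 + 31.4704 + 18.7708 = 89.1506


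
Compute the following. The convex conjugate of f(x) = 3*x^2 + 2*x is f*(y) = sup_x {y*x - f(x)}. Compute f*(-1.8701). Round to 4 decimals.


f*(y) = sup_x {y*x - a*x^2 - b*x} = sup_x {(y-b)*x - a*x^2}
FOC: (y - b) - 2a*x = 0 => x* = (y - b)/(2a)
x* = (-1.8701 - 2)/(2*3) = -0.645
f*(-1.8701) = (y-b)^2/(4a) = (-1.8701 - 2)^2/(4*3)
= 14.9777/12 = 1.2481


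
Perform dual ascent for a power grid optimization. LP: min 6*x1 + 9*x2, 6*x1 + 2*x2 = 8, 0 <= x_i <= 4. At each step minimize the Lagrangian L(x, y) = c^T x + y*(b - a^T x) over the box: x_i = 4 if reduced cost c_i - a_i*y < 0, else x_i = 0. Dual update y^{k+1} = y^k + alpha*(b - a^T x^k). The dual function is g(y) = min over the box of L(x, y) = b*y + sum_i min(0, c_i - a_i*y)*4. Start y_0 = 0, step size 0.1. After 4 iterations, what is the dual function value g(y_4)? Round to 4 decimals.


Dual ascent for LP: min 6*x1 + 9*x2, 6*x1 + 2*x2 = 8, 0 <= x_i <= 4
Step 1: y^k = 0.0, reduced costs: (6.0, 9.0)
  x^k = (0.0, 0.0), subgradient = b - a^T x = 8.0
  y^{k+1} = 0.0 + 0.1*8.0 = 0.8
Step 2: y^k = 0.8, reduced costs: (1.2, 7.4)
  x^k = (0.0, 0.0), subgradient = b - a^T x = 8.0
  y^{k+1} = 0.8 + 0.1*8.0 = 1.6
Step 3: y^k = 1.6, reduced costs: (-3.6, 5.8)
  x^k = (4.0, 0.0), subgradient = b - a^T x = -16.0
  y^{k+1} = 1.6 + 0.1*-16.0 = 0.0
Step 4: y^k = 0.0, reduced costs: (6.0, 9.0)
  x^k = (0.0, 0.0), subgradient = b - a^T x = 8.0
  y^{k+1} = 0.0 + 0.1*8.0 = 0.8
Dual objective at y_4 = 0.8: reduced costs (1.2, 7.4), box minimizer x = (0.0, 0.0)
g(y_4) = b*y + (c1 - a1*y)*x1 + (c2 - a2*y)*x2 = 8*0.8 + 1.2*0.0 + 7.4*0.0 = 6.4 + 0.0 + 0.0 = 6.4


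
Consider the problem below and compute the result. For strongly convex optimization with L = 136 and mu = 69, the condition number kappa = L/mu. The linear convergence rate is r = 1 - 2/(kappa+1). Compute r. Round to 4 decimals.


Step 1: Compute the condition number.
kappa = L/mu = 136/69 = 1.971
Step 2: Compute the convergence rate.
r = 1 - 2/(kappa + 1) = 1 - 2*mu/(L + mu) = (L - mu)/(L + mu) = 67/205 = 0.3268


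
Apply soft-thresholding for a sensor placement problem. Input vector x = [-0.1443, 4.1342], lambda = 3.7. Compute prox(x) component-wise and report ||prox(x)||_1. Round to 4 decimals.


Soft-thresholding with lambda = 3.7:
prox(-0.1443) = sign(-0.1443)*max(|-0.1443| - 3.7, 0) = 0.0
prox(4.1342) = sign(4.1342)*max(|4.1342| - 3.7, 0) = 0.4342
prox(x) = [0.0, 0.4342]
||prox(x)||_1 = 0.0 + 0.4342 = 0.4342


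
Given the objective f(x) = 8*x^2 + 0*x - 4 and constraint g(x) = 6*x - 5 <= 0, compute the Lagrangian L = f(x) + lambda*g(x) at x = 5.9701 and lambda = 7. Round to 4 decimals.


Step 1: Evaluate f(x).
f(5.9701) = 8*5.9701^2 + 0*5.9701 - 4 = 281.1368
Step 2: Evaluate g(x).
g(5.9701) = 6*5.9701 - 5 = 30.8206
Step 3: Compute Lagrangian.
L = 281.1368 + 7*30.8206 = 496.881


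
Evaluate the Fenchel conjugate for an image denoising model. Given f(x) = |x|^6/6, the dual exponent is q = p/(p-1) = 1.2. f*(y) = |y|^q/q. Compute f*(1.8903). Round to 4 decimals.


The conjugate exponent q satisfies 1/p + 1/q = 1.
p = 6, so q = 6/(6 - 1) = 1.2
|y|^q = 1.8903^1.2 = 2.147
f*(1.8903) = 2.147 / 1.2 = 1.7892


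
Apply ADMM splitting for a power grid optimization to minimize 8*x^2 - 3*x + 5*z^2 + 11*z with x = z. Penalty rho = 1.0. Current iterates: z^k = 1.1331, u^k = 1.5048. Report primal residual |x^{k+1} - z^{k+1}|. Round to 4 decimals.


ADMM iteration with rho = 1.0, z^k = 1.1331, u^k = 1.5048
Step 1: x-update.
Minimize 8*x^2 - 3*x + (1.0/2)*(x - 1.1331 + 1.5048)^2
FOC: (2*8 + 1.0)*x = 3 + 1.0*(1.1331 - 1.5048)
x^{k+1} = 0.1546
Step 2: z-update.
Minimize 5*z^2 + 11*z + (1.0/2)*(0.1546 - z + 1.5048)^2
FOC: (2*5 + 1.0)*z = -11 + 1.0*(0.1546 + 1.5048)
z^{k+1} = -0.8491
Step 3: u-update.
u^{k+1} = 1.5048 + 0.1546 + 0.8491 = 2.5086
Step 4: Primal residual = |0.1546 + 0.8491| = 1.0038


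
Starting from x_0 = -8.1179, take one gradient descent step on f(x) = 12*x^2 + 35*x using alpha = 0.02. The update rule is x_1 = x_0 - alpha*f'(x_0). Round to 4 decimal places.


We compute the gradient at x_0 and apply the update.
f'(x) = 24*x + 35
f'(-8.1179) = 24*-8.1179 + 35 = -159.8296
x_1 = -8.1179 - 0.02*-159.8296 = -4.9213


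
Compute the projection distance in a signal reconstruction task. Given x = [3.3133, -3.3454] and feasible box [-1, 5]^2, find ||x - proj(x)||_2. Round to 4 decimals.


Project each component onto [-1, 5].
clip(3.3133) = 3.3133, clip(-3.3454) = -1.0
Projection = [3.3133, -1.0]
Squared diffs: [0.0, 5.5009]
Distance = sqrt(5.5009) = 2.3454


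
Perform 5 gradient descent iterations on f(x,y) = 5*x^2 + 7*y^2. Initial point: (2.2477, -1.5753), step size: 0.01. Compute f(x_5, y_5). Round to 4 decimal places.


Gradient descent on f(x,y) = 5*x^2 + 7*y^2.
Starting point: (2.2477, -1.5753), alpha = 0.01
Step 1: grad_x = 2*5*2.2477 = 22.477, grad_y = 2*7*-1.5753 = -22.0542
  x_1 = 2.2477 - 0.01*22.477 = 2.0229
  y_1 = -1.5753 - 0.01*-22.0542 = -1.3548
Step 2: grad_x = 2*5*2.0229 = 20.2293, grad_y = 2*7*-1.3548 = -18.9666
  x_2 = 2.0229 - 0.01*20.2293 = 1.8206
  y_2 = -1.3548 - 0.01*-18.9666 = -1.1651
Step 3: grad_x = 2*5*1.8206 = 18.2064, grad_y = 2*7*-1.1651 = -16.3113
  x_3 = 1.8206 - 0.01*18.2064 = 1.6386
  y_3 = -1.1651 - 0.01*-16.3113 = -1.002
Step 4: grad_x = 2*5*1.6386 = 16.3857, grad_y = 2*7*-1.002 = -14.0277
  x_4 = 1.6386 - 0.01*16.3857 = 1.4747
  y_4 = -1.002 - 0.01*-14.0277 = -0.8617
Step 5: grad_x = 2*5*1.4747 = 14.7472, grad_y = 2*7*-0.8617 = -12.0638
  x_5 = 1.4747 - 0.01*14.7472 = 1.3272
  y_5 = -0.8617 - 0.01*-12.0638 = -0.7411
f(1.3272, -0.7411) = 5*1.3272^2 + 7*(-0.7411)^2 = 12.6521


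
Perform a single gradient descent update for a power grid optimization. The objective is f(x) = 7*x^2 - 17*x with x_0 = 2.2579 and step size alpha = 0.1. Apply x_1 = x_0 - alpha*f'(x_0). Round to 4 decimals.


We compute the gradient at x_0 and apply the update.
f'(x) = 14*x - 17
f'(2.2579) = 14*2.2579 - 17 = 14.6106
x_1 = 2.2579 - 0.1*14.6106 = 0.7968


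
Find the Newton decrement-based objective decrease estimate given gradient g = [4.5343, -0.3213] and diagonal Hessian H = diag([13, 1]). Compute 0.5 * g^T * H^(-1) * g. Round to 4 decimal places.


Step 1: H is diagonal, so H^(-1) * g = [0.3488, -0.3213].
Step 2: g^T H^(-1) g = sum_i g_i^2 / H_ii
  = (4.5343)^2/13 + (-0.3213)^2/1
  = 1.5815 + 0.1032 = 1.6848
Step 3: Objective decrease = 0.5 * g^T H^(-1) g = 0.8424


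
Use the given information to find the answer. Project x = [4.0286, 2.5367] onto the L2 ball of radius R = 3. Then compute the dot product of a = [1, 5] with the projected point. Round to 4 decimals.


Step 1: Compute ||x|| (intermediates to 6 decimals).
||x|| = sqrt(4.0286^2 + 2.5367^2) = 4.760721
Step 2: Project.
Since ||x|| > R, scale = R/||x|| = 3/4.760721 = 0.630157, proj(x) = scale * x
proj(x) = [2.53865, 1.598519]
Step 3: Dot product.
a^T * proj(x) = 1*2.53865 + 5*1.598519 = 10.5312


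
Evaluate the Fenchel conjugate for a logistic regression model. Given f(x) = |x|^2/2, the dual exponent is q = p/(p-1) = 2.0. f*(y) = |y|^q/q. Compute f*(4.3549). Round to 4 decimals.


The conjugate exponent q satisfies 1/p + 1/q = 1.
p = 2, so q = 2/(2 - 1) = 2.0
|y|^q = 4.3549^2.0 = 18.9652
f*(4.3549) = 18.9652 / 2.0 = 9.4826


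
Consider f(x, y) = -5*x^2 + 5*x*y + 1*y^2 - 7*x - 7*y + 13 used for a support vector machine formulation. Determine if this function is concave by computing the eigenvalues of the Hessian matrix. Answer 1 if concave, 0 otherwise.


The Hessian of f(x,y) = -5*x^2 + 5*x*y + 1*y^2 - 7*x - 7*y + 13 is:
H = [[-10, 5], [5, 2]]
Trace = -10 + 2 = -8
Determinant = -10*2 - (5)^2 = -45
Discriminant = (-8)^2 - 4*-45 = 244.0
Eigenvalues: lambda_1 = -11.8102, lambda_2 = 3.8102
The function is not concave.

0


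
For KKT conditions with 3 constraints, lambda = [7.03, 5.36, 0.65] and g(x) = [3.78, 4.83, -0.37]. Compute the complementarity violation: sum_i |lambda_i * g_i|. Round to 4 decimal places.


KKT complementary slackness check:
lambda_1 * g_1 = 7.03 * 3.78 = 26.5734
lambda_2 * g_2 = 5.36 * 4.83 = 25.8888
lambda_3 * g_3 = 0.65 * -0.37 = -0.2405
Total violation = 26.5734 + 25.8888 + 0.2405 = 52.7027


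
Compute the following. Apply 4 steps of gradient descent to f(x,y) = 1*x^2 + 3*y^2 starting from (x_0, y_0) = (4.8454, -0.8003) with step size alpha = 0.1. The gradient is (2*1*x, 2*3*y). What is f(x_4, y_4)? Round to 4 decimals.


Gradient descent on f(x,y) = 1*x^2 + 3*y^2.
Starting point: (4.8454, -0.8003), alpha = 0.1
Step 1: grad_x = 2*1*4.8454 = 9.6908, grad_y = 2*3*-0.8003 = -4.8018
  x_1 = 4.8454 - 0.1*9.6908 = 3.8763
  y_1 = -0.8003 - 0.1*-4.8018 = -0.3201
Step 2: grad_x = 2*1*3.8763 = 7.7526, grad_y = 2*3*-0.3201 = -1.9207
  x_2 = 3.8763 - 0.1*7.7526 = 3.1011
  y_2 = -0.3201 - 0.1*-1.9207 = -0.128
Step 3: grad_x = 2*1*3.1011 = 6.2021, grad_y = 2*3*-0.128 = -0.7683
  x_3 = 3.1011 - 0.1*6.2021 = 2.4808
  y_3 = -0.128 - 0.1*-0.7683 = -0.0512
Step 4: grad_x = 2*1*2.4808 = 4.9617, grad_y = 2*3*-0.0512 = -0.3073
  x_4 = 2.4808 - 0.1*4.9617 = 1.9847
  y_4 = -0.0512 - 0.1*-0.3073 = -0.0205
f(1.9847, -0.0205) = 1*1.9847^2 + 3*(-0.0205)^2 = 3.9402


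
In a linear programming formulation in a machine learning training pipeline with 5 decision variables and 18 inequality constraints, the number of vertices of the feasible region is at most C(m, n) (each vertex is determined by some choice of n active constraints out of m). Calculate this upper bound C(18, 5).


Each vertex corresponds to some choice of n active constraints out of m, so the number of vertices is at most C(m, n) = m! / (n!(m-n)!).
m = 18, n = 5
Numerator: 18 * 17 * 16 * 15 * 14
Denominator: 5! = 120
C(18, 5) = 8568


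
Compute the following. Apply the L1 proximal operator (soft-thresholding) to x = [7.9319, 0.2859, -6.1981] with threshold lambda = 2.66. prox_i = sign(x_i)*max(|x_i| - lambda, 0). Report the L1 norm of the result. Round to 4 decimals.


Soft-thresholding with lambda = 2.66:
prox(7.9319) = sign(7.9319)*max(|7.9319| - 2.66, 0) = 5.2719
prox(0.2859) = sign(0.2859)*max(|0.2859| - 2.66, 0) = 0.0
prox(-6.1981) = sign(-6.1981)*max(|-6.1981| - 2.66, 0) = -3.5381
prox(x) = [5.2719, 0.0, -3.5381]
||prox(x)||_1 = 5.2719 + 0.0 + 3.5381 = 8.81


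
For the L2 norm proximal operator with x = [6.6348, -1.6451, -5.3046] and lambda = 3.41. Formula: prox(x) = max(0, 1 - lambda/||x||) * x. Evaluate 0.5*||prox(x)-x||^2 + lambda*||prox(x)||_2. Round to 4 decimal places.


Step 1: Compute ||x||.
||x|| = 8.6525
Step 2: Compute scaling factor.
scale = max(0, 1 - 3.41/8.6525) = 0.6059
Step 3: prox(x) = [4.02, -0.9968, -3.214]
||prox(x)|| = 5.2425
Step 4: Proximal objective.
0.5*||prox-x||^2 = 5.8141
lambda*||prox|| = 17.8769
Total = 23.691


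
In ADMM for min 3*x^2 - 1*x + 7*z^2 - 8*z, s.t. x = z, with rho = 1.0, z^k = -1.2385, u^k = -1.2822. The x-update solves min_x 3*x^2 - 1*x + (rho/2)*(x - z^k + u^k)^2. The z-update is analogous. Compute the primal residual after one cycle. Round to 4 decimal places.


ADMM iteration with rho = 1.0, z^k = -1.2385, u^k = -1.2822
Step 1: x-update.
Minimize 3*x^2 - 1*x + (1.0/2)*(x + 1.2385 - 1.2822)^2
FOC: (2*3 + 1.0)*x = 1 + 1.0*(-1.2385 + 1.2822)
x^{k+1} = 0.1491
Step 2: z-update.
Minimize 7*z^2 - 8*z + (1.0/2)*(0.1491 - z - 1.2822)^2
FOC: (2*7 + 1.0)*z = 8 + 1.0*(0.1491 - 1.2822)
z^{k+1} = 0.4578
Step 3: u-update.
u^{k+1} = -1.2822 + 0.1491 - 0.4578 = -1.5909
Step 4: Primal residual = |0.1491 - 0.4578| = 0.3087


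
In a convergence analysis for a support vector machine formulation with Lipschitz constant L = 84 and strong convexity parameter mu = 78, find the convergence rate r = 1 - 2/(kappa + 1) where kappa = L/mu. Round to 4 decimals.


Step 1: Compute the condition number.
kappa = L/mu = 84/78 = 1.0769
Step 2: Compute the convergence rate.
r = 1 - 2/(kappa + 1) = 1 - 2*mu/(L + mu) = (L - mu)/(L + mu) = 6/162 = 0.037


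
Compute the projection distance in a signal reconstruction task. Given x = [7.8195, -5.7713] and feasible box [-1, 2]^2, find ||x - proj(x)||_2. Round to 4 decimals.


Project each component onto [-1, 2].
clip(7.8195) = 2.0, clip(-5.7713) = -1.0
Projection = [2.0, -1.0]
Squared diffs: [33.8666, 22.7653]
Distance = sqrt(56.6319) = 7.5254


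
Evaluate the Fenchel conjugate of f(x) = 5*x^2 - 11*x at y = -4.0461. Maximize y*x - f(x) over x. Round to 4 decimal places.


f*(y) = sup_x {y*x - a*x^2 - b*x} = sup_x {(y-b)*x - a*x^2}
FOC: (y - b) - 2a*x = 0 => x* = (y - b)/(2a)
x* = (-4.0461 + 11)/(2*5) = 0.6954
f*(-4.0461) = (y-b)^2/(4a) = (-4.0461 + 11)^2/(4*5)
= 48.3567/20 = 2.4178


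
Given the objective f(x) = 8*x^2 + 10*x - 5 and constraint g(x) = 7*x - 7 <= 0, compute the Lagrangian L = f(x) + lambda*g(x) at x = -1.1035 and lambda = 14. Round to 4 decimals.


Step 1: Evaluate f(x).
f(-1.1035) = 8*(-1.1035)^2 + 10*(-1.1035) - 5 = -6.2933
Step 2: Evaluate g(x).
g(-1.1035) = 7*-1.1035 - 7 = -14.7245
Step 3: Compute Lagrangian.
L = -6.2933 + 14*-14.7245 = -212.4363


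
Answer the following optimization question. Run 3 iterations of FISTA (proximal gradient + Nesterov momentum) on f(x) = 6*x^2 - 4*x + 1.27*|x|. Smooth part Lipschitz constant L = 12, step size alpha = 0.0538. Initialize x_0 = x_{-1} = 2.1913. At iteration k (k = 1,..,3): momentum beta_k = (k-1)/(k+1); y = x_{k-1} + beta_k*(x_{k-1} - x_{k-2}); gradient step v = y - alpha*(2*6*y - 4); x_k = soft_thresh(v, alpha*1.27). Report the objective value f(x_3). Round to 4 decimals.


FISTA on f(x) = 6*x^2 - 4*x + 1.27*|x|
L = 12, alpha = 0.0538
Iteration 1: beta = 0.0, y = 2.1913 + 0.0*(2.1913 - 2.1913) = 2.1913
  grad(y) = 22.2956, v = y - alpha*grad = 0.9918
  prox(v) = soft_thresh(0.9918, 0.0683) = 0.9235
Iteration 2: beta = 0.3333, y = 0.9235 + 0.3333*(0.9235 - 2.1913) = 0.5009
  grad(y) = 2.0103, v = y - alpha*grad = 0.3927
  prox(v) = soft_thresh(0.3927, 0.0683) = 0.3244
Iteration 3: beta = 0.5, y = 0.3244 + 0.5*(0.3244 - 0.9235) = 0.0248
  grad(y) = -3.702, v = y - alpha*grad = 0.224
  prox(v) = soft_thresh(0.224, 0.0683) = 0.1557
f(x_3) = 6*0.1557^2 - 4*0.1557 + 1.27*|0.1557| = -0.2796


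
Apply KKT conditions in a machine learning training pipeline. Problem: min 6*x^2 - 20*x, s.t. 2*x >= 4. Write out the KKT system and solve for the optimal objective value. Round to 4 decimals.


Step 1: Try lambda = 0 (constraint inactive).
x_unc = 20/(2*6) = 1.6667
Check: 2*1.6667 = 3.3334 < 4 -- violated!
Step 2: Constraint must be active: 2*x = 4
x* = 4/2 = 2.0
lambda = (2*6*2.0 - 20)/2 = 2.0
Step 3: Compute optimal value.
f(x*) = 6*2.0^2 - 20*2.0 = -16.0


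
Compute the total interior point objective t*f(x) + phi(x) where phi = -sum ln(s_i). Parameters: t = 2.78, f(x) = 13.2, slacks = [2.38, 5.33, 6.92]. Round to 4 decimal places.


Step 1: Compute log-barrier.
ln values: [0.8671, 1.6734, 1.9344]
phi = -(0.8671 + 1.6734 + 1.9344) = -4.4749
Step 2: Compute augmented objective.
t*f(x) = 2.78*13.2 = 36.696
Total = 36.696 - 4.4749 = 32.2211


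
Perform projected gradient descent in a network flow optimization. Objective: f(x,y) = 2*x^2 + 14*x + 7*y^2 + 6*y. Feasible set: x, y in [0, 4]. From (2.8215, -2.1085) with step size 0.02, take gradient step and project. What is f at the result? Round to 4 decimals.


Step 1: Compute gradient at (2.8215, -2.1085).
grad_x = 2*2*2.8215 + 14 = 25.286
grad_y = 2*7*-2.1085 + 6 = -23.519
Step 2: Gradient step.
x_raw = 2.8215 - 0.02*25.286 = 2.3158
y_raw = -2.1085 - 0.02*-23.519 = -1.6381
Step 3: Project onto [0, 4].
x_proj = clip(2.3158) = 2.3158
y_proj = clip(-1.6381) = 0.0
Step 4: Evaluate f.
f(2.3158, 0.0) = 43.1466


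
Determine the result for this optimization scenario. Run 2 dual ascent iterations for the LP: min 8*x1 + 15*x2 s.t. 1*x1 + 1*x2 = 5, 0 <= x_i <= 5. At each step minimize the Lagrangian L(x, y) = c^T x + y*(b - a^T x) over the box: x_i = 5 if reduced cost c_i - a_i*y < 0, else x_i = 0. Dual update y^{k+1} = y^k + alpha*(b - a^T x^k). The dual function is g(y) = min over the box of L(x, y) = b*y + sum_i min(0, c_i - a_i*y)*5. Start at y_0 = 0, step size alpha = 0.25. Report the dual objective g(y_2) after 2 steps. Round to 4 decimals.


Dual ascent for LP: min 8*x1 + 15*x2, 1*x1 + 1*x2 = 5, 0 <= x_i <= 5
Step 1: y^k = 0.0, reduced costs: (8.0, 15.0)
  x^k = (0.0, 0.0), subgradient = b - a^T x = 5.0
  y^{k+1} = 0.0 + 0.25*5.0 = 1.25
Step 2: y^k = 1.25, reduced costs: (6.75, 13.75)
  x^k = (0.0, 0.0), subgradient = b - a^T x = 5.0
  y^{k+1} = 1.25 + 0.25*5.0 = 2.5
Dual objective at y_2 = 2.5: reduced costs (5.5, 12.5), box minimizer x = (0.0, 0.0)
g(y_2) = b*y + (c1 - a1*y)*x1 + (c2 - a2*y)*x2 = 5*2.5 + 5.5*0.0 + 12.5*0.0 = 12.5 + 0.0 + 0.0 = 12.5


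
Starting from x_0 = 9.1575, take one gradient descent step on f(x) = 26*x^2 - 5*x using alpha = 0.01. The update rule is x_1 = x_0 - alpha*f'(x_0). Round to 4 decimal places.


We compute the gradient at x_0 and apply the update.
f'(x) = 52*x - 5
f'(9.1575) = 52*9.1575 - 5 = 471.19
x_1 = 9.1575 - 0.01*471.19 = 4.4456


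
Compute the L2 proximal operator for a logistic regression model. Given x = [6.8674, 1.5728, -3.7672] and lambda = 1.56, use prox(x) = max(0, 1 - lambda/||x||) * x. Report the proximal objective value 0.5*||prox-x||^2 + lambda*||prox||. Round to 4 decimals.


Step 1: Compute ||x||.
||x|| = 7.9892
Step 2: Compute scaling factor.
scale = max(0, 1 - 1.56/7.9892) = 0.8047
Step 3: prox(x) = [5.5264, 1.2657, -3.0316]
||prox(x)|| = 6.4292
Step 4: Proximal objective.
0.5*||prox-x||^2 = 1.2168
lambda*||prox|| = 10.0296
Total = 11.2463


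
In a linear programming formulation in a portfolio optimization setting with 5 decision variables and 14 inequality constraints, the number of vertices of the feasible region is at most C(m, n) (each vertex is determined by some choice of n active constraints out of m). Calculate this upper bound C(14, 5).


Each vertex corresponds to some choice of n active constraints out of m, so the number of vertices is at most C(m, n) = m! / (n!(m-n)!).
m = 14, n = 5
Numerator: 14 * 13 * 12 * 11 * 10
Denominator: 5! = 120
C(14, 5) = 2002


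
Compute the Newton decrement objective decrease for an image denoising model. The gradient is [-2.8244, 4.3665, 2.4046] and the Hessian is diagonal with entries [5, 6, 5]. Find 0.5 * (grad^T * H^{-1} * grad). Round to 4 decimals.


Step 1: H is diagonal, so H^(-1) * g = [-0.5649, 0.7278, 0.4809].
Step 2: g^T H^(-1) g = sum_i g_i^2 / H_ii
  = (-2.8244)^2/5 + (4.3665)^2/6 + (2.4046)^2/5
  = 1.5954 + 3.1777 + 1.1564 = 5.9296
Step 3: Objective decrease = 0.5 * g^T H^(-1) g = 2.9648


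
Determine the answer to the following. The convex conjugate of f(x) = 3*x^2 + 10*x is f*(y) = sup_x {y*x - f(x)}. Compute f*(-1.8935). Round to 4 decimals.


f*(y) = sup_x {y*x - a*x^2 - b*x} = sup_x {(y-b)*x - a*x^2}
FOC: (y - b) - 2a*x = 0 => x* = (y - b)/(2a)
x* = (-1.8935 - 10)/(2*3) = -1.9823
f*(-1.8935) = (y-b)^2/(4a) = (-1.8935 - 10)^2/(4*3)
= 141.4553/12 = 11.7879


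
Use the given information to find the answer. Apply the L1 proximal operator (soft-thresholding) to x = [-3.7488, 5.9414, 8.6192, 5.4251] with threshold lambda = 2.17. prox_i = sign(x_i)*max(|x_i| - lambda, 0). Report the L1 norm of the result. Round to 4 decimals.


Soft-thresholding with lambda = 2.17:
prox(-3.7488) = sign(-3.7488)*max(|-3.7488| - 2.17, 0) = -1.5788
prox(5.9414) = sign(5.9414)*max(|5.9414| - 2.17, 0) = 3.7714
prox(8.6192) = sign(8.6192)*max(|8.6192| - 2.17, 0) = 6.4492
prox(5.4251) = sign(5.4251)*max(|5.4251| - 2.17, 0) = 3.2551
prox(x) = [-1.5788, 3.7714, 6.4492, 3.2551]
||prox(x)||_1 = 1.5788 + 3.7714 + 6.4492 + 3.2551 = 15.0545


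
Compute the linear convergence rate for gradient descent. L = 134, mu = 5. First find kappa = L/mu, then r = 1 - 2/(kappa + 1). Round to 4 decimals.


Step 1: Compute the condition number.
kappa = L/mu = 134/5 = 26.8
Step 2: Compute the convergence rate.
r = 1 - 2/(kappa + 1) = 1 - 2*mu/(L + mu) = (L - mu)/(L + mu) = 129/139 = 0.9281


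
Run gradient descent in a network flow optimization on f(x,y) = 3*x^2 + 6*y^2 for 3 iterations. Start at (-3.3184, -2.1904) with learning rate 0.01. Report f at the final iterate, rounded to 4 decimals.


Gradient descent on f(x,y) = 3*x^2 + 6*y^2.
Starting point: (-3.3184, -2.1904), alpha = 0.01
Step 1: grad_x = 2*3*-3.3184 = -19.9104, grad_y = 2*6*-2.1904 = -26.2848
  x_1 = -3.3184 - 0.01*-19.9104 = -3.1193
  y_1 = -2.1904 - 0.01*-26.2848 = -1.9276
Step 2: grad_x = 2*3*-3.1193 = -18.7158, grad_y = 2*6*-1.9276 = -23.1306
  x_2 = -3.1193 - 0.01*-18.7158 = -2.9321
  y_2 = -1.9276 - 0.01*-23.1306 = -1.6962
Step 3: grad_x = 2*3*-2.9321 = -17.5928, grad_y = 2*6*-1.6962 = -20.3549
  x_3 = -2.9321 - 0.01*-17.5928 = -2.7562
  y_3 = -1.6962 - 0.01*-20.3549 = -1.4927
f(-2.7562, -1.4927) = 3*(-2.7562)^2 + 6*(-1.4927)^2 = 36.1589


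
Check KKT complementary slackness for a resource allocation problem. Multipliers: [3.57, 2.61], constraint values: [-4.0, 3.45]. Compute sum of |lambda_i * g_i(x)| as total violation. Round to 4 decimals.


KKT complementary slackness check:
lambda_1 * g_1 = 3.57 * -4.0 = -14.28
lambda_2 * g_2 = 2.61 * 3.45 = 9.0045
Total violation = 14.28 + 9.0045 = 23.2845


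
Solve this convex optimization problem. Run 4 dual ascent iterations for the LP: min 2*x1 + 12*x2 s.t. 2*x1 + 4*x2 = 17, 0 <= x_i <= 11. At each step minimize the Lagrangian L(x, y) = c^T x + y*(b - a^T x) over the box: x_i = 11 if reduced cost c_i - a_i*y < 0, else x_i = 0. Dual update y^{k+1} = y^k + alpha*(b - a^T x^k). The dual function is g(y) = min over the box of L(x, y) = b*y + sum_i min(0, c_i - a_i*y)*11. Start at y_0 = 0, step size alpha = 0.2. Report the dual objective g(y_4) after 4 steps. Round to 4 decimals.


Dual ascent for LP: min 2*x1 + 12*x2, 2*x1 + 4*x2 = 17, 0 <= x_i <= 11
Step 1: y^k = 0.0, reduced costs: (2.0, 12.0)
  x^k = (0.0, 0.0), subgradient = b - a^T x = 17.0
  y^{k+1} = 0.0 + 0.2*17.0 = 3.4
Step 2: y^k = 3.4, reduced costs: (-4.8, -1.6)
  x^k = (11.0, 11.0), subgradient = b - a^T x = -49.0
  y^{k+1} = 3.4 + 0.2*-49.0 = -6.4
Step 3: y^k = -6.4, reduced costs: (14.8, 37.6)
  x^k = (0.0, 0.0), subgradient = b - a^T x = 17.0
  y^{k+1} = -6.4 + 0.2*17.0 = -3.0
Step 4: y^k = -3.0, reduced costs: (8.0, 24.0)
  x^k = (0.0, 0.0), subgradient = b - a^T x = 17.0
  y^{k+1} = -3.0 + 0.2*17.0 = 0.4
Dual objective at y_4 = 0.4: reduced costs (1.2, 10.4), box minimizer x = (0.0, 0.0)
g(y_4) = b*y + (c1 - a1*y)*x1 + (c2 - a2*y)*x2 = 17*0.4 + 1.2*0.0 + 10.4*0.0 = 6.8 + 0.0 + 0.0 = 6.8


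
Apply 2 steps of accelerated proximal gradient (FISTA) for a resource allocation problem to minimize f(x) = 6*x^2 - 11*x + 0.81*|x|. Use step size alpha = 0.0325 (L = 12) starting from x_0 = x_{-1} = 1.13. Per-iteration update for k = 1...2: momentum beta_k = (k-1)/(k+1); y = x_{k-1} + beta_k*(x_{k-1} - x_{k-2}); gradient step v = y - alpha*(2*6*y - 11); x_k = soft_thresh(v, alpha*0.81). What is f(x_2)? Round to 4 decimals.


FISTA on f(x) = 6*x^2 - 11*x + 0.81*|x|
L = 12, alpha = 0.0325
Iteration 1: beta = 0.0, y = 1.13 + 0.0*(1.13 - 1.13) = 1.13
  grad(y) = 2.56, v = y - alpha*grad = 1.0468
  prox(v) = soft_thresh(1.0468, 0.0263) = 1.0205
Iteration 2: beta = 0.3333, y = 1.0205 + 0.3333*(1.0205 - 1.13) = 0.984
  grad(y) = 0.8076, v = y - alpha*grad = 0.9577
  prox(v) = soft_thresh(0.9577, 0.0263) = 0.9314
f(x_2) = 6*0.9314^2 - 11*0.9314 + 0.81*|0.9314| = -4.2859


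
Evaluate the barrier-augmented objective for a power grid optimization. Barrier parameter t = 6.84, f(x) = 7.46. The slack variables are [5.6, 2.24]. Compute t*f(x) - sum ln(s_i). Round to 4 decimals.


Step 1: Compute log-barrier.
ln values: [1.7228, 0.8065]
phi = -(1.7228 + 0.8065) = -2.5292
Step 2: Compute augmented objective.
t*f(x) = 6.84*7.46 = 51.0264
Total = 51.0264 - 2.5292 = 48.4972


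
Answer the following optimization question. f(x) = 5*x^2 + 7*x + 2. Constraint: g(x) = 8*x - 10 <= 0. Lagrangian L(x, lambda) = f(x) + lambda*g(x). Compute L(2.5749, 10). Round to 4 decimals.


Step 1: Evaluate f(x).
f(2.5749) = 5*2.5749^2 + 7*2.5749 + 2 = 53.1749
Step 2: Evaluate g(x).
g(2.5749) = 8*2.5749 - 10 = 10.5992
Step 3: Compute Lagrangian.
L = 53.1749 + 10*10.5992 = 159.1669


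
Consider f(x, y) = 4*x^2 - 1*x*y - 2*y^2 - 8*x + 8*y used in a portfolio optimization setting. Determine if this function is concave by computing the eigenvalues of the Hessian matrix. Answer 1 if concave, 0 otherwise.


The Hessian of f(x,y) = 4*x^2 - 1*x*y - 2*y^2 - 8*x + 8*y is:
H = [[8, -1], [-1, -4]]
Trace = 8 - 4 = 4
Determinant = 8*-4 - (-1)^2 = -33
Discriminant = (4)^2 - 4*-33 = 148.0
Eigenvalues: lambda_1 = -4.0828, lambda_2 = 8.0828
The function is not concave.

0


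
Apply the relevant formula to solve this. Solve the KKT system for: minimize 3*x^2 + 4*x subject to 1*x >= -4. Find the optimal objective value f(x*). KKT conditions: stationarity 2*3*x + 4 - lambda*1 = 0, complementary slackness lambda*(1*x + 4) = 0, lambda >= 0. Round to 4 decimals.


Step 1: Try lambda = 0 (constraint inactive).
Stationarity: 2*3*x + 4 = 0
x* = -4/(2*3) = -2/3 = -0.6667 (rounded; the exact value -2/3 is used below)
Check constraint: 1*-0.6667 = -0.6667 >= -4 -- satisfied.
Step 2: Compute optimal value.
f(x*) = 3*(-2/3)^2 + 4*(-2/3) = -1.3333


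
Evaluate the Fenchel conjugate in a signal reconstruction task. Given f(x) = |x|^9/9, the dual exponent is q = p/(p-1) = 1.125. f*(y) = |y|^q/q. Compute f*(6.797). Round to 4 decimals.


The conjugate exponent q satisfies 1/p + 1/q = 1.
p = 9, so q = 9/(9 - 1) = 1.125
|y|^q = 6.797^1.125 = 8.6369
f*(6.797) = 8.6369 / 1.125 = 7.6772


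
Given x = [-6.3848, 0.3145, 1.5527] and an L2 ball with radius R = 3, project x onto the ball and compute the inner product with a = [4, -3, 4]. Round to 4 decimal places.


Step 1: Compute ||x|| (intermediates to 6 decimals).
||x|| = sqrt((-6.3848)^2 + 0.3145^2 + 1.5527^2) = 6.578409
Step 2: Project.
Since ||x|| > R, scale = R/||x|| = 3/6.578409 = 0.456037, proj(x) = scale * x
proj(x) = [-2.911705, 0.143424, 0.708089]
Step 3: Dot product.
a^T * proj(x) = 4*(-2.911705) - 3*0.143424 + 4*0.708089 = -9.2447


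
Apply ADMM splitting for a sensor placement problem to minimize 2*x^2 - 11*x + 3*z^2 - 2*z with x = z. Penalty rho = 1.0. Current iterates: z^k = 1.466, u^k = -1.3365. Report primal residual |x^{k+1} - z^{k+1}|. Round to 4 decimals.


ADMM iteration with rho = 1.0, z^k = 1.466, u^k = -1.3365
Step 1: x-update.
Minimize 2*x^2 - 11*x + (1.0/2)*(x - 1.466 - 1.3365)^2
FOC: (2*2 + 1.0)*x = 11 + 1.0*(1.466 + 1.3365)
x^{k+1} = 2.7605
Step 2: z-update.
Minimize 3*z^2 - 2*z + (1.0/2)*(2.7605 - z - 1.3365)^2
FOC: (2*3 + 1.0)*z = 2 + 1.0*(2.7605 - 1.3365)
z^{k+1} = 0.4891
Step 3: u-update.
u^{k+1} = -1.3365 + 2.7605 - 0.4891 = 0.9349
Step 4: Primal residual = |2.7605 - 0.4891| = 2.2714


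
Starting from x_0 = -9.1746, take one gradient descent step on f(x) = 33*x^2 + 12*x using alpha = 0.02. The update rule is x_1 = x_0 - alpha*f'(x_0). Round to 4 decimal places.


We compute the gradient at x_0 and apply the update.
f'(x) = 66*x + 12
f'(-9.1746) = 66*-9.1746 + 12 = -593.5236
x_1 = -9.1746 - 0.02*-593.5236 = 2.6959


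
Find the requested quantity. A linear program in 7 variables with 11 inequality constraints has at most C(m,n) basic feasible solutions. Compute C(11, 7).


Each vertex corresponds to some choice of n active constraints out of m, so the number of vertices is at most C(m, n) = m! / (n!(m-n)!).
m = 11, n = 7
Numerator: 11 * 10 * 9 * 8 * 7 * 6 * 5
Denominator: 7! = 5040
C(11, 7) = 330
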